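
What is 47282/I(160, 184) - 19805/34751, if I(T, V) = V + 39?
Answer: 1638680267/7749473 ≈ 211.46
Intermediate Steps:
I(T, V) = 39 + V
47282/I(160, 184) - 19805/34751 = 47282/(39 + 184) - 19805/34751 = 47282/223 - 19805*1/34751 = 47282*(1/223) - 19805/34751 = 47282/223 - 19805/34751 = 1638680267/7749473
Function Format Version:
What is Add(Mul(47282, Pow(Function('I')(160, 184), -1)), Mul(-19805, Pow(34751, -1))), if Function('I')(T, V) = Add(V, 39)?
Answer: Rational(1638680267, 7749473) ≈ 211.46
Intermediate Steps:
Function('I')(T, V) = Add(39, V)
Add(Mul(47282, Pow(Function('I')(160, 184), -1)), Mul(-19805, Pow(34751, -1))) = Add(Mul(47282, Pow(Add(39, 184), -1)), Mul(-19805, Pow(34751, -1))) = Add(Mul(47282, Pow(223, -1)), Mul(-19805, Rational(1, 34751))) = Add(Mul(47282, Rational(1, 223)), Rational(-19805, 34751)) = Add(Rational(47282, 223), Rational(-19805, 34751)) = Rational(1638680267, 7749473)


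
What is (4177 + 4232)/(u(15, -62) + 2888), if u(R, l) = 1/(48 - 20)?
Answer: 78484/26955 ≈ 2.9117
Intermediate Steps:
u(R, l) = 1/28
(4177 + 4232)/(u(15, -62) + 2888) = (4177 + 4232)/(1/28 + 2888) = 8409/(80865/28) = 8409*(28/80865) = 78484/26955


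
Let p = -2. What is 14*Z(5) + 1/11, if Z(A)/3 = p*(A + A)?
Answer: -9239/11 ≈ -839.91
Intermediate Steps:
Z(A) = -12*A (Z(A) = 3*(-2*(A + A)) = 3*(-4*A) = -12*A)
14*Z(5) + 1/11 = 14*(-12*5) + 1/11 = 14*(-60) + 1/11 = -840 + 1/11 = -9239/11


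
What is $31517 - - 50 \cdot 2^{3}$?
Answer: $31917$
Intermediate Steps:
$31517 - - 50 \cdot 2^{3} = 31517 - \left(-50\right) 8 = 31517 - -400 = 31517 + 400 = 31917$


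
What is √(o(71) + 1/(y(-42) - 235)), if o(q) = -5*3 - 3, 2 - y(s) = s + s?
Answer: I*√399767/149 ≈ 4.2434*I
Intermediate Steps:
y(s) = 2 - 2*s (y(s) = 2 - (s + s) = 2 - 2*s)
o(q) = -18 (o(q) = -5*3 - 3 = -15 - 3 = -18)
√(o(71) + 1/(y(-42) - 235)) = √(-18 + 1/((2 - 2*(-42)) - 235)) = √(-18 + 1/((2 + 84) - 235)) = √(-18 + 1/(86 - 235)) = √(-18 + 1/(-149)) = √(-18 - 1/149) = √(-2683/149) = I*√399767/149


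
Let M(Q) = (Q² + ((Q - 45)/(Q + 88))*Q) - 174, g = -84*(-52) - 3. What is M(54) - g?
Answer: -114990/71 ≈ -1619.6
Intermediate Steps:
g = 4365 (g = 4368 - 3 = 4365)
M(Q) = -174 + Q² + Q*(-45 + Q)/(88 + Q) (M(Q) = (Q² + ((-45 + Q)/(88 + Q))*Q) - 174 = (Q² + Q*(-45 + Q)/(88 + Q)) - 174 = -174 + Q² + Q*(-45 + Q)/(88 + Q))
M(54) - g = (-15312 + 54³ - 219*54 + 89*54²)/(88 + 54) - 1*4365 = (-15312 + 157464 - 11826 + 89*2916)/142 - 4365 = (-15312 + 157464 - 11826 + 259524)/142 - 4365 = (1/142)*389850 - 4365 = 194925/71 - 4365 = -114990/71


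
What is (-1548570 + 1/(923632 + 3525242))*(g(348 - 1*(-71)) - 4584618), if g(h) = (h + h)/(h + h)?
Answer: 31585227397224416443/4448874 ≈ 7.0996e+12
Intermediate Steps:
g(h) = 1 (g(h) = (2*h)/((2*h)) = (2*h)*(1/(2*h)) = 1)
(-1548570 + 1/(923632 + 3525242))*(g(348 - 1*(-71)) - 4584618) = (-1548570 + 1/(923632 + 3525242))*(1 - 4584618) = (-1548570 + 1/4448874)*(-4584617) = -6889392810179/4448874*(-4584617) = 31585227397224416443/4448874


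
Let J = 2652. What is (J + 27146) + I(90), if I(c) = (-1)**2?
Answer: 29799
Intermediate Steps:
I(c) = 1
(J + 27146) + I(90) = (2652 + 27146) + 1 = 29798 + 1 = 29799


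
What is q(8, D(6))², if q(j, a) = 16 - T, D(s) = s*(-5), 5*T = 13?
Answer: 4489/25 ≈ 179.56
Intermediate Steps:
T = 13/5 (T = (⅕)*13 = 13/5 ≈ 2.6000)
D(s) = -5*s
q(j, a) = 67/5 (q(j, a) = 16 - 1*13/5 = 16 - 13/5 = 67/5)
q(8, D(6))² = (67/5)² = 4489/25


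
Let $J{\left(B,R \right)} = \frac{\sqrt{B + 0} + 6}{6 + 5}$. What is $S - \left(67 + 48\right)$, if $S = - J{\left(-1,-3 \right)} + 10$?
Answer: $- \frac{1161}{11} - \frac{i}{11} \approx -105.55 - 0.090909 i$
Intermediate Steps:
$J{\left(B,R \right)} = \frac{6}{11} + \frac{\sqrt{B}}{11}$ ($J{\left(B,R \right)} = \frac{\sqrt{B} + 6}{11} = \left(6 + \sqrt{B}\right) \frac{1}{11} = \frac{6}{11} + \frac{\sqrt{B}}{11}$)
$S = \frac{104}{11} - \frac{i}{11}$ ($S = - (\frac{6}{11} + \frac{\sqrt{-1}}{11}) + 10 = - (\frac{6}{11} + \frac{i}{11}) + 10 = \left(- \frac{6}{11} - \frac{i}{11}\right) + 10 = \frac{104}{11} - \frac{i}{11} \approx 9.4545 - 0.090909 i$)
$S - \left(67 + 48\right) = \left(\frac{104}{11} - \frac{i}{11}\right) - \left(67 + 48\right) = \left(\frac{104}{11} - \frac{i}{11}\right) - 115 = - \frac{1161}{11} - \frac{i}{11}$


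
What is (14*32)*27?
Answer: 12096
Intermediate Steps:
(14*32)*27 = 448*27 = 12096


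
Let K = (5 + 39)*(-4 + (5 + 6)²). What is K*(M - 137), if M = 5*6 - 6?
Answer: -581724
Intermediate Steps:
M = 24 (M = 30 - 6 = 24)
K = 5148 (K = 44*(-4 + 11²) = 44*(-4 + 121) = 44*117 = 5148)
K*(M - 137) = 5148*(24 - 137) = 5148*(-113) = -581724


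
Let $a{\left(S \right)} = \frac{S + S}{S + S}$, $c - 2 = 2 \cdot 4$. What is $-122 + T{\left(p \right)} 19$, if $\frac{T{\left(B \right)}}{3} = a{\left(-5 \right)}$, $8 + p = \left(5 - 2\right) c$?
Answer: $-65$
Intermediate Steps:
$c = 10$ ($c = 2 + 2 \cdot 4 = 2 + 8 = 10$)
$p = 22$ ($p = -8 + \left(5 - 2\right) 10 = -8 + 3 \cdot 10 = -8 + 30 = 22$)
$a{\left(S \right)} = 1$ ($a{\left(S \right)} = \frac{2 S}{2 S} = 2 S \frac{1}{2 S} = 1$)
$T{\left(B \right)} = 3$ ($T{\left(B \right)} = 3 \cdot 1 = 3$)
$-122 + T{\left(p \right)} 19 = -122 + 3 \cdot 19 = -122 + 57 = -65$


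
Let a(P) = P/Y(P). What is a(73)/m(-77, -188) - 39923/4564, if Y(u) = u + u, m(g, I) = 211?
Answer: -8421471/963004 ≈ -8.7450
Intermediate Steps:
Y(u) = 2*u
a(P) = 1/2 (a(P) = P/((2*P)) = P*(1/(2*P)) = 1/2)
a(73)/m(-77, -188) - 39923/4564 = (1/2)/211 - 39923/4564 = (1/2)*(1/211) - 39923*1/4564 = 1/422 - 39923/4564 = -8421471/963004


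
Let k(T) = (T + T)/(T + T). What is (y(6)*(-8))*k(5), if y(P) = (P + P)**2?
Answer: -1152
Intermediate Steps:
k(T) = 1 (k(T) = (2*T)/((2*T)) = (2*T)*(1/(2*T)) = 1)
y(P) = 4*P**2 (y(P) = (2*P)**2 = 4*P**2)
(y(6)*(-8))*k(5) = ((4*6**2)*(-8))*1 = ((4*36)*(-8))*1 = (144*(-8))*1 = -1152*1 = -1152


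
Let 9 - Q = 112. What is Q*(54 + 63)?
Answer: -12051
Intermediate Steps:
Q = -103 (Q = 9 - 1*112 = 9 - 112 = -103)
Q*(54 + 63) = -103*(54 + 63) = -103*117 = -12051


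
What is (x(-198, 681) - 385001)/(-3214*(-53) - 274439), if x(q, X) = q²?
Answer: 345797/104097 ≈ 3.3219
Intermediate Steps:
(x(-198, 681) - 385001)/(-3214*(-53) - 274439) = ((-198)² - 385001)/(-3214*(-53) - 274439) = (39204 - 385001)/(170342 - 274439) = -345797/(-104097) = -345797*(-1/104097) = 345797/104097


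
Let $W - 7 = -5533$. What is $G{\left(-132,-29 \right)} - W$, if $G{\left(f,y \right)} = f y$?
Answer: $9354$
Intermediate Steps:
$W = -5526$ ($W = 7 - 5533 = -5526$)
$G{\left(-132,-29 \right)} - W = \left(-132\right) \left(-29\right) - -5526 = 3828 + 5526 = 9354$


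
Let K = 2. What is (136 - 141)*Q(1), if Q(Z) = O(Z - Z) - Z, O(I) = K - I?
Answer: -5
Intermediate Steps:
O(I) = 2 - I
Q(Z) = 2 - Z (Q(Z) = (2 - (Z - Z)) - Z = (2 - 1*0) - Z = (2 + 0) - Z = 2 - Z)
(136 - 141)*Q(1) = (136 - 141)*(2 - 1*1) = -5*(2 - 1) = -5*1 = -5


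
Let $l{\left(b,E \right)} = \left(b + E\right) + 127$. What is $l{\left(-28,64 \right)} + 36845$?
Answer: $37008$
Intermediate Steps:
$l{\left(b,E \right)} = 127 + E + b$ ($l{\left(b,E \right)} = \left(E + b\right) + 127 = 127 + E + b$)
$l{\left(-28,64 \right)} + 36845 = \left(127 + 64 - 28\right) + 36845 = 163 + 36845 = 37008$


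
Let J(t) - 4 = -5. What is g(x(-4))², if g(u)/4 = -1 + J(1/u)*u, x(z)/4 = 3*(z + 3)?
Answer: 1936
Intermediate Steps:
x(z) = 36 + 12*z (x(z) = 4*(3*(z + 3)) = 4*(3*(3 + z)) = 4*(9 + 3*z) = 36 + 12*z)
J(t) = -1 (J(t) = 4 - 5 = -1)
g(u) = -4 - 4*u (g(u) = 4*(-1 - u) = -4 - 4*u)
g(x(-4))² = (-4 - 4*(36 + 12*(-4)))² = (-4 - 4*(36 - 48))² = (-4 - 4*(-12))² = (-4 + 48)² = 44² = 1936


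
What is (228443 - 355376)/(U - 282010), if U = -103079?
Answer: 42311/128363 ≈ 0.32962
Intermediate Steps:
(228443 - 355376)/(U - 282010) = (228443 - 355376)/(-103079 - 282010) = -126933/(-385089) = -126933*(-1/385089) = 42311/128363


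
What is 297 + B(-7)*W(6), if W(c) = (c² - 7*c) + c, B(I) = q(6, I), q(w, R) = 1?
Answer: 297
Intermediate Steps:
B(I) = 1
W(c) = c² - 6*c
297 + B(-7)*W(6) = 297 + 1*(6*(-6 + 6)) = 297 + 1*(6*0) = 297 + 1*0 = 297 + 0 = 297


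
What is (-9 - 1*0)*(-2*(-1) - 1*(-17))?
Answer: -171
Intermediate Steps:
(-9 - 1*0)*(-2*(-1) - 1*(-17)) = (-9 + 0)*(2 + 17) = -9*19 = -171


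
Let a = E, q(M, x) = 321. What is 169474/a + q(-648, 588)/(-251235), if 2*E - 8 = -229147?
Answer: -28409718133/19189245555 ≈ -1.4805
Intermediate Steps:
E = -229139/2 (E = 4 + (½)*(-229147) = 4 - 229147/2 = -229139/2 ≈ -1.1457e+5)
a = -229139/2 ≈ -1.1457e+5
169474/a + q(-648, 588)/(-251235) = 169474/(-229139/2) + 321/(-251235) = 169474*(-2/229139) + 321*(-1/251235) = -338948/229139 - 107/83745 = -28409718133/19189245555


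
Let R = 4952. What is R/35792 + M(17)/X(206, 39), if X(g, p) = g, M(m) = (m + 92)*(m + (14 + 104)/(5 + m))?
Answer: 60684245/5069042 ≈ 11.972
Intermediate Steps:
M(m) = (92 + m)*(m + 118/(5 + m))
R/35792 + M(17)/X(206, 39) = 4952/35792 + ((10856 + 17**3 + 97*17**2 + 578*17)/(5 + 17))/206 = 4952*(1/35792) + ((10856 + 4913 + 97*289 + 9826)/22)*(1/206) = 619/4474 + ((10856 + 4913 + 28033 + 9826)/22)*(1/206) = 619/4474 + ((1/22)*53628)*(1/206) = 619/4474 + (26814/11)*(1/206) = 619/4474 + 13407/1133 = 60684245/5069042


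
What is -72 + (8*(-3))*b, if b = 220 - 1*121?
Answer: -2448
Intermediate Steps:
b = 99 (b = 220 - 121 = 99)
-72 + (8*(-3))*b = -72 + (8*(-3))*99 = -72 - 24*99 = -72 - 2376 = -2448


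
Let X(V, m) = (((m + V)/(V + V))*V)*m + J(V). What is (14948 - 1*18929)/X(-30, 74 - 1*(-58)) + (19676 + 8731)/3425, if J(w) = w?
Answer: 58916263/7651450 ≈ 7.7000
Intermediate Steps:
X(V, m) = V + m*(V/2 + m/2) (X(V, m) = (((m + V)/(V + V))*V)*m + V = (((V + m)/((2*V)))*V)*m + V = (((V + m)*(1/(2*V)))*V)*m + V = (((V + m)/(2*V))*V)*m + V = (V/2 + m/2)*m + V = m*(V/2 + m/2) + V = V + m*(V/2 + m/2))
(14948 - 1*18929)/X(-30, 74 - 1*(-58)) + (19676 + 8731)/3425 = (14948 - 1*18929)/(-30 + (74 - 1*(-58))²/2 + (½)*(-30)*(74 - 1*(-58))) + (19676 + 8731)/3425 = (14948 - 18929)/(-30 + (74 + 58)²/2 + (½)*(-30)*(74 + 58)) + 28407*(1/3425) = -3981/(-30 + (½)*132² + (½)*(-30)*132) + 28407/3425 = -3981/(-30 + (½)*17424 - 1980) + 28407/3425 = -3981/(-30 + 8712 - 1980) + 28407/3425 = -3981/6702 + 28407/3425 = -3981*1/6702 + 28407/3425 = -1327/2234 + 28407/3425 = 58916263/7651450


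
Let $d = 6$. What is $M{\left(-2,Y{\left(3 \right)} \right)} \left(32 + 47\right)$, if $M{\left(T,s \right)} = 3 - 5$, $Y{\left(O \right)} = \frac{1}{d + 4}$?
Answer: $-158$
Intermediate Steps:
$Y{\left(O \right)} = \frac{1}{10}$ ($Y{\left(O \right)} = \frac{1}{6 + 4} = \frac{1}{10}$)
$M{\left(T,s \right)} = -2$ ($M{\left(T,s \right)} = 3 - 5 = -2$)
$M{\left(-2,Y{\left(3 \right)} \right)} \left(32 + 47\right) = - 2 \left(32 + 47\right) = \left(-2\right) 79 = -158$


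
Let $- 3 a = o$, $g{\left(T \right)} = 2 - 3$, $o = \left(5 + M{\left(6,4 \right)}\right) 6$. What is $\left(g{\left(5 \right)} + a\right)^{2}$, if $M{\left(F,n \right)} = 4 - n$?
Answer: $121$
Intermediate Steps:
$o = 30$ ($o = \left(5 + \left(4 - 4\right)\right) 6 = \left(5 + 0\right) 6 = 5 \cdot 6 = 30$)
$g{\left(T \right)} = -1$
$a = -10$ ($a = \left(- \frac{1}{3}\right) 30 = -10$)
$\left(g{\left(5 \right)} + a\right)^{2} = \left(-1 - 10\right)^{2} = \left(-11\right)^{2} = 121$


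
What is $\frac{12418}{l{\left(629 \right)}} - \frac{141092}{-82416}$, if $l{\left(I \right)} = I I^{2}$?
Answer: $\frac{516366515357}{301616125068} \approx 1.712$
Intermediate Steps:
$l{\left(I \right)} = I^{3}$
$\frac{12418}{l{\left(629 \right)}} - \frac{141092}{-82416} = \frac{12418}{629^{3}} - \frac{141092}{-82416} = \frac{12418}{248858189} - - \frac{35273}{20604} = 12418 \cdot \frac{1}{248858189} + \frac{35273}{20604} = \frac{12418}{248858189} + \frac{35273}{20604} = \frac{516366515357}{301616125068}$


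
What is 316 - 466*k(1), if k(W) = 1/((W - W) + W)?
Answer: -150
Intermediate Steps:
k(W) = 1/W (k(W) = 1/(0 + W) = 1/W)
316 - 466*k(1) = 316 - 466/1 = 316 - 466*1 = 316 - 466 = -150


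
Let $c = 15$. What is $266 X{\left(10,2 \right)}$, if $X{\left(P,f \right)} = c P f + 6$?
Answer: $81396$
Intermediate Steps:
$X{\left(P,f \right)} = 6 + 15 P f$ ($X{\left(P,f \right)} = 15 P f + 6 = 6 + 15 P f$)
$266 X{\left(10,2 \right)} = 266 \left(6 + 15 \cdot 10 \cdot 2\right) = 266 \left(6 + 300\right) = 266 \cdot 306 = 81396$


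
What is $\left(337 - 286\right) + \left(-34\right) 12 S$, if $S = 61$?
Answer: $-24837$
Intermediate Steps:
$\left(337 - 286\right) + \left(-34\right) 12 S = \left(337 - 286\right) + \left(-34\right) 12 \cdot 61 = \left(337 - 286\right) - 24888 = 51 - 24888 = -24837$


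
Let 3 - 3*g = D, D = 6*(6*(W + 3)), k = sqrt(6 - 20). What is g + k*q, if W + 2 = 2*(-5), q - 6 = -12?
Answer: 109 - 6*I*sqrt(14) ≈ 109.0 - 22.45*I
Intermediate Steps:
k = I*sqrt(14) (k = sqrt(-14) = I*sqrt(14) ≈ 3.7417*I)
q = -6 (q = 6 - 12 = -6)
W = -12 (W = -2 + 2*(-5) = -2 - 10 = -12)
D = -324 (D = 6*(6*(-12 + 3)) = 6*(6*(-9)) = 6*(-54) = -324)
g = 109 (g = 1 - 1/3*(-324) = 1 + 108 = 109)
g + k*q = 109 + (I*sqrt(14))*(-6) = 109 - 6*I*sqrt(14)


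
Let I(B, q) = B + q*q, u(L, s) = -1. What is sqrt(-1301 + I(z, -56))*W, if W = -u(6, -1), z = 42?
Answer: sqrt(1877) ≈ 43.324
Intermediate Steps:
I(B, q) = B + q**2
W = 1 (W = -1*(-1) = 1)
sqrt(-1301 + I(z, -56))*W = sqrt(-1301 + (42 + (-56)**2))*1 = sqrt(-1301 + (42 + 3136))*1 = sqrt(-1301 + 3178)*1 = sqrt(1877)*1 = sqrt(1877)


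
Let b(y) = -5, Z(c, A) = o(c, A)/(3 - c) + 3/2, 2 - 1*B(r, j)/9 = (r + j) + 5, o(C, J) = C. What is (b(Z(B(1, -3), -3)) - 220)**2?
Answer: 50625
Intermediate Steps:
B(r, j) = -27 - 9*j - 9*r (B(r, j) = 18 - 9*((r + j) + 5) = 18 - 9*((j + r) + 5) = 18 - 9*(5 + j + r) = 18 + (-45 - 9*j - 9*r) = -27 - 9*j - 9*r)
Z(c, A) = 3/2 + c/(3 - c) (Z(c, A) = c/(3 - c) + 3/2 = 3/2 + c/(3 - c))
(b(Z(B(1, -3), -3)) - 220)**2 = (-5 - 220)**2 = (-225)**2 = 50625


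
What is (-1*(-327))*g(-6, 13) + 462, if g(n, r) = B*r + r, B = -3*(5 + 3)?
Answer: -97311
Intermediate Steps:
B = -24 (B = -3*8 = -24)
g(n, r) = -23*r (g(n, r) = -24*r + r = -23*r)
(-1*(-327))*g(-6, 13) + 462 = (-1*(-327))*(-23*13) + 462 = 327*(-299) + 462 = -97773 + 462 = -97311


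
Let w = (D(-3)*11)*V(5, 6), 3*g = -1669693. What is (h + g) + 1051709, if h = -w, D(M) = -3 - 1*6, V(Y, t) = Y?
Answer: 1486919/3 ≈ 4.9564e+5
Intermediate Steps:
g = -1669693/3 (g = (1/3)*(-1669693) = -1669693/3 ≈ -5.5656e+5)
D(M) = -9 (D(M) = -3 - 6 = -9)
w = -495 (w = -9*11*5 = -99*5 = -495)
h = 495 (h = -1*(-495) = 495)
(h + g) + 1051709 = (495 - 1669693/3) + 1051709 = -1668208/3 + 1051709 = 1486919/3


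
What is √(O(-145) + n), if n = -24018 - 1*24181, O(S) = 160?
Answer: I*√48039 ≈ 219.18*I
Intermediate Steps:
n = -48199 (n = -24018 - 24181 = -48199)
√(O(-145) + n) = √(160 - 48199) = √(-48039) = I*√48039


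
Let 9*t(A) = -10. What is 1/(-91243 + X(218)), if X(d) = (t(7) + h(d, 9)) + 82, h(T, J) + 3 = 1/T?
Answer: -1962/178865939 ≈ -1.0969e-5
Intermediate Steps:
t(A) = -10/9 (t(A) = (⅑)*(-10) = -10/9)
h(T, J) = -3 + 1/T
X(d) = 701/9 + 1/d (X(d) = (-10/9 + (-3 + 1/d)) + 82 = (-37/9 + 1/d) + 82 = 701/9 + 1/d)
1/(-91243 + X(218)) = 1/(-91243 + (701/9 + 1/218)) = 1/(-91243 + 152827/1962) = 1/(-178865939/1962) = -1962/178865939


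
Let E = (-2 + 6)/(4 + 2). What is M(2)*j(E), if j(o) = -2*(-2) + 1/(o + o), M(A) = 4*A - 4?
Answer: 19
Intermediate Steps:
M(A) = -4 + 4*A
E = ⅔ (E = 4/6 = 4*(⅙) = ⅔ ≈ 0.66667)
j(o) = 4 + 1/(2*o)
M(2)*j(E) = (-4 + 4*2)*(4 + 1/(2*(⅔))) = (-4 + 8)*(4 + (½)*(3/2)) = 4*(4 + ¾) = 4*(19/4) = 19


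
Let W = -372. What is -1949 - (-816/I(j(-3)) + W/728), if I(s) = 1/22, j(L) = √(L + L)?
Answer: 2912639/182 ≈ 16004.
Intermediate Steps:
j(L) = √2*√L (j(L) = √(2*L) = √2*√L)
I(s) = 1/22
-1949 - (-816/I(j(-3)) + W/728) = -1949 - (-816/1/22 - 372/728) = -1949 - (-816*22 - 372*1/728) = -1949 - (-17952 - 93/182) = -1949 - 1*(-3267357/182) = -1949 + 3267357/182 = 2912639/182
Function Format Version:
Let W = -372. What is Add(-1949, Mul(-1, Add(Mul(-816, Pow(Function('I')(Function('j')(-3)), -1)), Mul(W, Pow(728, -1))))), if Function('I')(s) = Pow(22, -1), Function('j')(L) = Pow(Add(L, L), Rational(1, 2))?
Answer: Rational(2912639, 182) ≈ 16004.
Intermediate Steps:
Function('j')(L) = Mul(Pow(2, Rational(1, 2)), Pow(L, Rational(1, 2))) (Function('j')(L) = Pow(Mul(2, L), Rational(1, 2)) = Mul(Pow(2, Rational(1, 2)), Pow(L, Rational(1, 2))))
Function('I')(s) = Rational(1, 22)
Add(-1949, Mul(-1, Add(Mul(-816, Pow(Function('I')(Function('j')(-3)), -1)), Mul(W, Pow(728, -1))))) = Add(-1949, Mul(-1, Add(Mul(-816, Pow(Rational(1, 22), -1)), Mul(-372, Pow(728, -1))))) = Add(-1949, Mul(-1, Add(Mul(-816, 22), Mul(-372, Rational(1, 728))))) = Add(-1949, Mul(-1, Add(-17952, Rational(-93, 182)))) = Add(-1949, Mul(-1, Rational(-3267357, 182))) = Add(-1949, Rational(3267357, 182)) = Rational(2912639, 182)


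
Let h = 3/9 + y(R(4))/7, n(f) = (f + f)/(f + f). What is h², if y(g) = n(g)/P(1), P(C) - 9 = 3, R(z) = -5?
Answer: 841/7056 ≈ 0.11919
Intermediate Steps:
n(f) = 1 (n(f) = (2*f)/((2*f)) = (2*f)*(1/(2*f)) = 1)
P(C) = 12 (P(C) = 9 + 3 = 12)
y(g) = 1/12
h = 29/84 (h = 3/9 + (1/12)/7 = 3*(⅑) + (1/12)*(⅐) = ⅓ + 1/84 = 29/84 ≈ 0.34524)
h² = (29/84)² = 841/7056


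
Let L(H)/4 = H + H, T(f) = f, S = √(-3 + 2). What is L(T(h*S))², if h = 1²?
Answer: -64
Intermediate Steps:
h = 1
S = I (S = √(-1) = I ≈ 1.0*I)
L(H) = 8*H (L(H) = 4*(H + H) = 4*(2*H) = 8*H)
L(T(h*S))² = (8*(1*I))² = (8*I)² = -64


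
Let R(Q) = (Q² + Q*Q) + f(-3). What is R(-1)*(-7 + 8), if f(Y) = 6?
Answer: 8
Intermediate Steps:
R(Q) = 6 + 2*Q² (R(Q) = (Q² + Q*Q) + 6 = (Q² + Q²) + 6 = 2*Q² + 6 = 6 + 2*Q²)
R(-1)*(-7 + 8) = (6 + 2*(-1)²)*(-7 + 8) = (6 + 2*1)*1 = (6 + 2)*1 = 8*1 = 8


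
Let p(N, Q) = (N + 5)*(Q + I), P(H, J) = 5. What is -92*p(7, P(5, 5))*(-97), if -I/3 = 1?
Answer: 214176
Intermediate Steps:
I = -3 (I = -3*1 = -3)
p(N, Q) = (-3 + Q)*(5 + N) (p(N, Q) = (N + 5)*(Q - 3) = (5 + N)*(-3 + Q) = (-3 + Q)*(5 + N))
-92*p(7, P(5, 5))*(-97) = -92*(-15 - 3*7 + 5*5 + 7*5)*(-97) = -92*(-15 - 21 + 25 + 35)*(-97) = -92*24*(-97) = -2208*(-97) = 214176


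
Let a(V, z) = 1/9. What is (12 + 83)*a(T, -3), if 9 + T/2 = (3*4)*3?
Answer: 95/9 ≈ 10.556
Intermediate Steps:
T = 54 (T = -18 + 2*((3*4)*3) = -18 + 2*(12*3) = -18 + 2*36 = -18 + 72 = 54)
a(V, z) = ⅑
(12 + 83)*a(T, -3) = (12 + 83)*(⅑) = 95*(⅑) = 95/9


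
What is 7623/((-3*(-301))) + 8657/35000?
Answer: 13077251/1505000 ≈ 8.6892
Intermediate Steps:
7623/((-3*(-301))) + 8657/35000 = 7623/903 + 8657*(1/35000) = 7623*(1/903) + 8657/35000 = 363/43 + 8657/35000 = 13077251/1505000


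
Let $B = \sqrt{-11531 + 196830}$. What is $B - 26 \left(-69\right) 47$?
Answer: $84318 + \sqrt{185299} \approx 84749.0$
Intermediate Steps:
$B = \sqrt{185299} \approx 430.46$
$B - 26 \left(-69\right) 47 = \sqrt{185299} - 26 \left(-69\right) 47 = \sqrt{185299} - \left(-1794\right) 47 = \sqrt{185299} - -84318 = \sqrt{185299} + 84318 = 84318 + \sqrt{185299}$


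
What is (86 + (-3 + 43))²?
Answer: 15876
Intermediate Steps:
(86 + (-3 + 43))² = (86 + 40)² = 126² = 15876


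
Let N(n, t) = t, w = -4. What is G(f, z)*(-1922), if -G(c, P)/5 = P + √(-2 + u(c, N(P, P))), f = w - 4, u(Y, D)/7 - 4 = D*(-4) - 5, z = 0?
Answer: 28830*I ≈ 28830.0*I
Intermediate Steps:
u(Y, D) = -7 - 28*D (u(Y, D) = 28 + 7*(D*(-4) - 5) = 28 + 7*(-4*D - 5) = 28 + 7*(-5 - 4*D) = 28 + (-35 - 28*D) = -7 - 28*D)
f = -8 (f = -4 - 4 = -8)
G(c, P) = -5*P - 5*√(-9 - 28*P) (G(c, P) = -5*(P + √(-2 + (-7 - 28*P))) = -5*(P + √(-9 - 28*P)) = -5*P - 5*√(-9 - 28*P))
G(f, z)*(-1922) = (-5*0 - 5*√(-9 - 28*0))*(-1922) = (0 - 5*√(-9 + 0))*(-1922) = (0 - 15*I)*(-1922) = -15*I*(-1922) = 28830*I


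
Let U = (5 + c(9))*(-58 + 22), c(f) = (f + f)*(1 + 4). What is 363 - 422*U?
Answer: 1443603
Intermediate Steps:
c(f) = 10*f (c(f) = (2*f)*5 = 10*f)
U = -3420 (U = (5 + 10*9)*(-58 + 22) = (5 + 90)*(-36) = 95*(-36) = -3420)
363 - 422*U = 363 - 422*(-3420) = 363 + 1443240 = 1443603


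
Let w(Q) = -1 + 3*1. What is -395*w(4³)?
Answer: -790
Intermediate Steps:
w(Q) = 2 (w(Q) = -1 + 3 = 2)
-395*w(4³) = -395*2 = -790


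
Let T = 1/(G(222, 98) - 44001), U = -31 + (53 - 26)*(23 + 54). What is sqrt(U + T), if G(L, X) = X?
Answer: sqrt(3947465497729)/43903 ≈ 45.255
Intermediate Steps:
U = 2048 (U = -31 + 27*77 = -31 + 2079 = 2048)
T = -1/43903 (T = 1/(98 - 44001) = 1/(-43903) = -1/43903 ≈ -2.2777e-5)
sqrt(U + T) = sqrt(2048 - 1/43903) = sqrt(89913343/43903) = sqrt(3947465497729)/43903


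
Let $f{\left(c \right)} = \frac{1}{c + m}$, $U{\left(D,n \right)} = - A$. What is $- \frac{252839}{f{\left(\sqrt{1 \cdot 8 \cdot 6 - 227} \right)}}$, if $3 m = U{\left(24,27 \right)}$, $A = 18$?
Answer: $1517034 - 252839 i \sqrt{179} \approx 1.517 \cdot 10^{6} - 3.3828 \cdot 10^{6} i$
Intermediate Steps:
$U{\left(D,n \right)} = -18$ ($U{\left(D,n \right)} = \left(-1\right) 18 = -18$)
$m = -6$ ($m = \frac{1}{3} \left(-18\right) = -6$)
$f{\left(c \right)} = \frac{1}{-6 + c}$ ($f{\left(c \right)} = \frac{1}{c - 6} = \frac{1}{-6 + c}$)
$- \frac{252839}{f{\left(\sqrt{1 \cdot 8 \cdot 6 - 227} \right)}} = - \frac{252839}{\frac{1}{-6 + \sqrt{1 \cdot 8 \cdot 6 - 227}}} = - \frac{252839}{\frac{1}{-6 + \sqrt{8 \cdot 6 - 227}}} = - \frac{252839}{\frac{1}{-6 + \sqrt{48 - 227}}} = - \frac{252839}{\frac{1}{-6 + \sqrt{-179}}} = - \frac{252839}{\frac{1}{-6 + i \sqrt{179}}} = - 252839 \left(-6 + i \sqrt{179}\right) = 1517034 - 252839 i \sqrt{179}$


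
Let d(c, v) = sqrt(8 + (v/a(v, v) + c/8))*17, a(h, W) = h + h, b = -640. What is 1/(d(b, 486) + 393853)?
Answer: 787706/310240412545 - 17*I*sqrt(286)/310240412545 ≈ 2.539e-6 - 9.2669e-10*I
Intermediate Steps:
a(h, W) = 2*h
d(c, v) = 17*sqrt(17/2 + c/8) (d(c, v) = sqrt(8 + (v/((2*v)) + c/8))*17 = sqrt(8 + (v*(1/(2*v)) + c*(1/8)))*17 = sqrt(8 + (1/2 + c/8))*17 = sqrt(17/2 + c/8)*17 = 17*sqrt(17/2 + c/8))
1/(d(b, 486) + 393853) = 1/(17*sqrt(136 + 2*(-640))/4 + 393853) = 1/(17*sqrt(136 - 1280)/4 + 393853) = 1/(17*sqrt(-1144)/4 + 393853) = 1/(17*(2*I*sqrt(286))/4 + 393853) = 1/(17*I*sqrt(286)/2 + 393853) = 1/(393853 + 17*I*sqrt(286)/2)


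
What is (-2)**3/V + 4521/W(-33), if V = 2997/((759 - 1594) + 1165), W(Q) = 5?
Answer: 4512079/4995 ≈ 903.32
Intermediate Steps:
V = 999/110 (V = 2997/(-835 + 1165) = 2997/330 = 2997*(1/330) = 999/110 ≈ 9.0818)
(-2)**3/V + 4521/W(-33) = (-2)**3/(999/110) + 4521/5 = -8*110/999 + 4521*(1/5) = -880/999 + 4521/5 = 4512079/4995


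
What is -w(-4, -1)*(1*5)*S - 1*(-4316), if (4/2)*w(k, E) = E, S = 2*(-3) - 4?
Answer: 4291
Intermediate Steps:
S = -10 (S = -6 - 4 = -10)
w(k, E) = E/2
-w(-4, -1)*(1*5)*S - 1*(-4316) = -((½)*(-1))*(1*5)*(-10) - 1*(-4316) = -(-½*5)*(-10) + 4316 = -(-5)*(-10)/2 + 4316 = -1*25 + 4316 = -25 + 4316 = 4291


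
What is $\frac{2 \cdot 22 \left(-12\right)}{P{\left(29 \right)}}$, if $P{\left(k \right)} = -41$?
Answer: $\frac{528}{41} \approx 12.878$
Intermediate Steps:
$\frac{2 \cdot 22 \left(-12\right)}{P{\left(29 \right)}} = \frac{2 \cdot 22 \left(-12\right)}{-41} = 44 \left(-12\right) \left(- \frac{1}{41}\right) = \left(-528\right) \left(- \frac{1}{41}\right) = \frac{528}{41}$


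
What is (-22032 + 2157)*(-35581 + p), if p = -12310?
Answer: 951833625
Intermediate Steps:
(-22032 + 2157)*(-35581 + p) = (-22032 + 2157)*(-35581 - 12310) = -19875*(-47891) = 951833625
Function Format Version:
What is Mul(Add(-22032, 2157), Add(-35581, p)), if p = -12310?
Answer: 951833625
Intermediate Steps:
Mul(Add(-22032, 2157), Add(-35581, p)) = Mul(Add(-22032, 2157), Add(-35581, -12310)) = Mul(-19875, -47891) = 951833625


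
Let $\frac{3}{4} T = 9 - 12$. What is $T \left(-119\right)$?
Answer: $476$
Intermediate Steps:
$T = -4$ ($T = \frac{4 \left(9 - 12\right)}{3} = \frac{4}{3} \left(-3\right) = -4$)
$T \left(-119\right) = \left(-4\right) \left(-119\right) = 476$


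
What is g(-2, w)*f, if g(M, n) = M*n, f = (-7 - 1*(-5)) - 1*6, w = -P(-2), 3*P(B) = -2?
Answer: 32/3 ≈ 10.667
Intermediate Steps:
P(B) = -2/3 (P(B) = (1/3)*(-2) = -2/3)
w = 2/3 (w = -1*(-2/3) = 2/3 ≈ 0.66667)
f = -8 (f = (-7 + 5) - 6 = -2 - 6 = -8)
g(-2, w)*f = -2*2/3*(-8) = -4/3*(-8) = 32/3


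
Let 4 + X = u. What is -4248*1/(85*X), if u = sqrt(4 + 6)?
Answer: 2832/85 + 708*sqrt(10)/85 ≈ 59.658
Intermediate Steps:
u = sqrt(10) ≈ 3.1623
X = -4 + sqrt(10) ≈ -0.83772
-4248*1/(85*X) = -4248*1/(85*(-4 + sqrt(10))) = -4248/(-340 + 85*sqrt(10))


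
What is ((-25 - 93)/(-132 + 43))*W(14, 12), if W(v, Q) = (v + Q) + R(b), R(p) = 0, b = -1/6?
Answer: 3068/89 ≈ 34.472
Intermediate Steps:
b = -1/6 (b = -1*1/6 = -1/6 ≈ -0.16667)
W(v, Q) = Q + v (W(v, Q) = (v + Q) + 0 = (Q + v) + 0 = Q + v)
((-25 - 93)/(-132 + 43))*W(14, 12) = ((-25 - 93)/(-132 + 43))*(12 + 14) = -118/(-89)*26 = -118*(-1/89)*26 = (118/89)*26 = 3068/89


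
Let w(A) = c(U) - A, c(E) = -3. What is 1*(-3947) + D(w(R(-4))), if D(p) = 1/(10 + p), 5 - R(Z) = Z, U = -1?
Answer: -7895/2 ≈ -3947.5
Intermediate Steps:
R(Z) = 5 - Z
w(A) = -3 - A
1*(-3947) + D(w(R(-4))) = 1*(-3947) + 1/(10 + (-3 - (5 - 1*(-4)))) = -3947 + 1/(10 + (-3 - (5 + 4))) = -3947 + 1/(10 + (-3 - 1*9)) = -3947 + 1/(10 + (-3 - 9)) = -3947 + 1/(10 - 12) = -3947 + 1/(-2) = -3947 - ½ = -7895/2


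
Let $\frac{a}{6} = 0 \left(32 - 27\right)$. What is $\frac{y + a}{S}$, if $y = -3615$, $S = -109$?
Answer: $\frac{3615}{109} \approx 33.165$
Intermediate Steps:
$a = 0$ ($a = 6 \cdot 0 \left(32 - 27\right) = 6 \cdot 0 \cdot 5 = 6 \cdot 0 = 0$)
$\frac{y + a}{S} = \frac{-3615 + 0}{-109} = \left(-3615\right) \left(- \frac{1}{109}\right) = \frac{3615}{109}$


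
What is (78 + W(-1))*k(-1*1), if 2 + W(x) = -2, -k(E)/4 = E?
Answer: 296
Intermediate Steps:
k(E) = -4*E
W(x) = -4 (W(x) = -2 - 2 = -4)
(78 + W(-1))*k(-1*1) = (78 - 4)*(-(-4)) = 74*(-4*(-1)) = 74*4 = 296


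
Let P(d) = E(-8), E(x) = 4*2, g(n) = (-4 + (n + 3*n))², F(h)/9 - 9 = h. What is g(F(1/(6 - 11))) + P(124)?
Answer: 2446296/25 ≈ 97852.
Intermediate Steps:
F(h) = 81 + 9*h
g(n) = (-4 + 4*n)²
E(x) = 8
P(d) = 8
g(F(1/(6 - 11))) + P(124) = 16*(-1 + (81 + 9/(6 - 11)))² + 8 = 16*(-1 + (81 + 9/(-5)))² + 8 = 16*(-1 + (81 + 9*(-⅕)))² + 8 = 16*(-1 + (81 - 9/5))² + 8 = 16*(-1 + 396/5)² + 8 = 16*(391/5)² + 8 = 16*(152881/25) + 8 = 2446096/25 + 8 = 2446296/25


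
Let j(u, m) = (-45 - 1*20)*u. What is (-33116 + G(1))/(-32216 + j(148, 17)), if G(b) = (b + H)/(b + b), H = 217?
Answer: 33007/41836 ≈ 0.78896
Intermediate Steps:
j(u, m) = -65*u (j(u, m) = (-45 - 20)*u = -65*u)
G(b) = (217 + b)/(2*b) (G(b) = (b + 217)/(b + b) = (217 + b)/((2*b)) = (217 + b)*(1/(2*b)) = (217 + b)/(2*b))
(-33116 + G(1))/(-32216 + j(148, 17)) = (-33116 + (1/2)*(217 + 1)/1)/(-32216 - 65*148) = (-33116 + (1/2)*1*218)/(-32216 - 9620) = (-33116 + 109)/(-41836) = -33007*(-1/41836) = 33007/41836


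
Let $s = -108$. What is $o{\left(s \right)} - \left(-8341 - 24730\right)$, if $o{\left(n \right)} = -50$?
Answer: $33021$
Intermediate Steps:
$o{\left(s \right)} - \left(-8341 - 24730\right) = -50 - \left(-8341 - 24730\right) = -50 - -33071 = -50 + 33071 = 33021$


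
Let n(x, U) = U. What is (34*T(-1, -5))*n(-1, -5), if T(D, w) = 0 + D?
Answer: 170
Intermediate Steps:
T(D, w) = D
(34*T(-1, -5))*n(-1, -5) = (34*(-1))*(-5) = -34*(-5) = 170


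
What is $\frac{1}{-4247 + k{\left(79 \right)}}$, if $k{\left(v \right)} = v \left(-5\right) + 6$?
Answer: $- \frac{1}{4636} \approx -0.0002157$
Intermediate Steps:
$k{\left(v \right)} = 6 - 5 v$ ($k{\left(v \right)} = - 5 v + 6 = 6 - 5 v$)
$\frac{1}{-4247 + k{\left(79 \right)}} = \frac{1}{-4247 + \left(6 - 395\right)} = \frac{1}{-4247 - 389} = \frac{1}{-4636} = - \frac{1}{4636}$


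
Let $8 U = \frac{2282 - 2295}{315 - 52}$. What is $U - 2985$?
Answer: $- \frac{6280453}{2104} \approx -2985.0$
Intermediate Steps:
$U = - \frac{13}{2104}$ ($U = \frac{\left(2282 - 2295\right) \frac{1}{315 - 52}}{8} = \frac{\left(-13\right) \frac{1}{263}}{8} = \frac{1}{8} \left(- \frac{13}{263}\right) = - \frac{13}{2104} \approx -0.0061787$)
$U - 2985 = - \frac{13}{2104} - 2985 = - \frac{6280453}{2104}$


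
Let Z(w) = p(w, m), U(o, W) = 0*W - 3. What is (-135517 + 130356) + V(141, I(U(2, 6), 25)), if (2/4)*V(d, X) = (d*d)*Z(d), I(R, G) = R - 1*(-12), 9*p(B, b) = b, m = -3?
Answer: -18415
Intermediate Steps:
U(o, W) = -3 (U(o, W) = 0 - 3 = -3)
p(B, b) = b/9
Z(w) = -1/3 (Z(w) = (1/9)*(-3) = -1/3)
I(R, G) = 12 + R (I(R, G) = R + 12 = 12 + R)
V(d, X) = -2*d**2/3 (V(d, X) = 2*((d*d)*(-1/3)) = 2*(d**2*(-1/3)) = 2*(-d**2/3) = -2*d**2/3)
(-135517 + 130356) + V(141, I(U(2, 6), 25)) = (-135517 + 130356) - 2/3*141**2 = -5161 - 2/3*19881 = -5161 - 13254 = -18415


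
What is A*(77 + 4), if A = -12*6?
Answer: -5832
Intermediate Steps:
A = -72
A*(77 + 4) = -72*(77 + 4) = -72*81 = -5832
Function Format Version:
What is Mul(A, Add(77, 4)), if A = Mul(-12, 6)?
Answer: -5832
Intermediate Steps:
A = -72
Mul(A, Add(77, 4)) = Mul(-72, Add(77, 4)) = Mul(-72, 81) = -5832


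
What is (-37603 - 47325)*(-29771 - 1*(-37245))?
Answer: -634751872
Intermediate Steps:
(-37603 - 47325)*(-29771 - 1*(-37245)) = -84928*(-29771 + 37245) = -84928*7474 = -634751872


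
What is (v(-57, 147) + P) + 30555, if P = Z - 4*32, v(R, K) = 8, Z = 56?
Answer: 30491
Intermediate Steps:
P = -72 (P = 56 - 4*32 = 56 - 128 = -72)
(v(-57, 147) + P) + 30555 = (8 - 72) + 30555 = -64 + 30555 = 30491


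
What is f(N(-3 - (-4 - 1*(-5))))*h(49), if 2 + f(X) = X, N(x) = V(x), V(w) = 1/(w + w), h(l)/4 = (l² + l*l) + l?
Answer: -82467/2 ≈ -41234.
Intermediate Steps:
h(l) = 4*l + 8*l² (h(l) = 4*((l² + l*l) + l) = 4*((l² + l²) + l) = 4*(2*l² + l) = 4*(l + 2*l²) = 4*l + 8*l²)
V(w) = 1/(2*w)
N(x) = 1/(2*x)
f(X) = -2 + X
f(N(-3 - (-4 - 1*(-5))))*h(49) = (-2 + 1/(2*(-3 - (-4 - 1*(-5)))))*(4*49*(1 + 2*49)) = (-2 + 1/(2*(-3 - (-4 + 5))))*(4*49*(1 + 98)) = (-2 + 1/(2*(-3 - 1*1)))*(4*49*99) = (-2 + 1/(2*(-3 - 1)))*19404 = (-2 + (½)/(-4))*19404 = (-2 + (½)*(-¼))*19404 = (-2 - ⅛)*19404 = -17/8*19404 = -82467/2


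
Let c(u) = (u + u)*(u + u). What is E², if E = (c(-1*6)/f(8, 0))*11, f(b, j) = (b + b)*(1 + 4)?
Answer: 9801/25 ≈ 392.04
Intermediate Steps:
c(u) = 4*u² (c(u) = (2*u)*(2*u) = 4*u²)
f(b, j) = 10*b (f(b, j) = (2*b)*5 = 10*b)
E = 99/5 (E = ((4*(-1*6)²)/((10*8)))*11 = ((4*(-6)²)/80)*11 = ((4*36)*(1/80))*11 = (144*(1/80))*11 = (9/5)*11 = 99/5 ≈ 19.800)
E² = (99/5)² = 9801/25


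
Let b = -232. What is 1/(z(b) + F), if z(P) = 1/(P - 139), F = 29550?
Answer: 371/10963049 ≈ 3.3841e-5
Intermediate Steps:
z(P) = 1/(-139 + P)
1/(z(b) + F) = 1/(1/(-139 - 232) + 29550) = 1/(1/(-371) + 29550) = 1/(-1/371 + 29550) = 1/(10963049/371) = 371/10963049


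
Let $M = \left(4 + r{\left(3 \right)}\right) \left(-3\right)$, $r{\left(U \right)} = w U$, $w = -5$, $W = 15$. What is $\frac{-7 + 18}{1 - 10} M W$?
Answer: $-605$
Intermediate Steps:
$r{\left(U \right)} = - 5 U$
$M = 33$ ($M = \left(4 - 15\right) \left(-3\right) = \left(-11\right) \left(-3\right) = 33$)
$\frac{-7 + 18}{1 - 10} M W = \frac{-7 + 18}{1 - 10} \cdot 33 \cdot 15 = \frac{11}{-9} \cdot 33 \cdot 15 = 11 \left(- \frac{1}{9}\right) 33 \cdot 15 = \left(- \frac{11}{9}\right) 33 \cdot 15 = \left(- \frac{121}{3}\right) 15 = -605$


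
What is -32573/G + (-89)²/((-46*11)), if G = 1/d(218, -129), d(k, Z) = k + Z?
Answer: -1466900403/506 ≈ -2.8990e+6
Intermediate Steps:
d(k, Z) = Z + k
G = 1/89 (G = 1/(-129 + 218) = 1/89 ≈ 0.011236)
-32573/G + (-89)²/((-46*11)) = -32573/1/89 + (-89)²/((-46*11)) = -32573*89 + 7921/(-506) = -2898997 + 7921*(-1/506) = -2898997 - 7921/506 = -1466900403/506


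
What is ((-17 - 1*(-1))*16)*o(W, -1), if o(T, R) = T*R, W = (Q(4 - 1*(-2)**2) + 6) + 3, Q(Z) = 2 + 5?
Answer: 4096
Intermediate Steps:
Q(Z) = 7
W = 16 (W = (7 + 6) + 3 = 13 + 3 = 16)
o(T, R) = R*T
((-17 - 1*(-1))*16)*o(W, -1) = ((-17 - 1*(-1))*16)*(-1*16) = ((-17 + 1)*16)*(-16) = -16*16*(-16) = -256*(-16) = 4096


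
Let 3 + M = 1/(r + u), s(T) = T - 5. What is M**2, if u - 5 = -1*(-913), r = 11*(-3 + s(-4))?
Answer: 5555449/617796 ≈ 8.9924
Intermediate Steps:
s(T) = -5 + T
r = -132 (r = 11*(-3 + (-5 - 4)) = 11*(-3 - 9) = 11*(-12) = -132)
u = 918 (u = 5 - 1*(-913) = 5 + 913 = 918)
M = -2357/786 (M = -3 + 1/(-132 + 918) = -3 + 1/786 = -2357/786 ≈ -2.9987)
M**2 = (-2357/786)**2 = 5555449/617796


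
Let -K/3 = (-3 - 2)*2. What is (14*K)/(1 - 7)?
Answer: -70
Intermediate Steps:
K = 30 (K = -3*(-3 - 2)*2 = -(-15)*2 = -3*(-10) = 30)
(14*K)/(1 - 7) = (14*30)/(1 - 7) = 420/(-6) = 420*(-1/6) = -70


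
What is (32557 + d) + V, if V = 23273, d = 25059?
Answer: 80889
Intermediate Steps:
(32557 + d) + V = (32557 + 25059) + 23273 = 57616 + 23273 = 80889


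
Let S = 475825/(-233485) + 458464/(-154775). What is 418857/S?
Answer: -144157179466475/1720859823 ≈ -83770.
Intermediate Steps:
S = -5162579469/1032504025 (S = 475825*(-1/233485) + 458464*(-1/154775) = -13595/6671 - 458464/154775 = -5162579469/1032504025 ≈ -5.0001)
418857/S = 418857/(-5162579469/1032504025) = 418857*(-1032504025/5162579469) = -144157179466475/1720859823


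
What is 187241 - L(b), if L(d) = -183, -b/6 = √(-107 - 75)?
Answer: 187424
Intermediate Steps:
b = -6*I*√182 (b = -6*√(-107 - 75) = -6*I*√182 ≈ -80.944*I)
187241 - L(b) = 187241 - 1*(-183) = 187241 + 183 = 187424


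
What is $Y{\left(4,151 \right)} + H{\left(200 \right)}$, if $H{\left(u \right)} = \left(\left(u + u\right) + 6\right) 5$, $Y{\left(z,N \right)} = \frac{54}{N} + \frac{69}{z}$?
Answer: $\frac{1236755}{604} \approx 2047.6$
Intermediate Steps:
$H{\left(u \right)} = 30 + 10 u$ ($H{\left(u \right)} = \left(2 u + 6\right) 5 = \left(6 + 2 u\right) 5 = 30 + 10 u$)
$Y{\left(4,151 \right)} + H{\left(200 \right)} = \left(\frac{54}{151} + \frac{69}{4}\right) + \left(30 + 10 \cdot 200\right) = \left(54 \cdot \frac{1}{151} + 69 \cdot \frac{1}{4}\right) + \left(30 + 2000\right) = \left(\frac{54}{151} + \frac{69}{4}\right) + 2030 = \frac{10635}{604} + 2030 = \frac{1236755}{604}$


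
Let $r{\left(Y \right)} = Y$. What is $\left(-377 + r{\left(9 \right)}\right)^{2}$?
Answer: $135424$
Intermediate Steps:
$\left(-377 + r{\left(9 \right)}\right)^{2} = \left(-377 + 9\right)^{2} = \left(-368\right)^{2} = 135424$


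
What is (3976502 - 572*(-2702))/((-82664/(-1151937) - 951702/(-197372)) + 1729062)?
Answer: 627746491788723972/196560419189627375 ≈ 3.1937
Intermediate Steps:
(3976502 - 572*(-2702))/((-82664/(-1151937) - 951702/(-197372)) + 1729062) = (3976502 + 1545544)/((-82664*(-1/1151937) - 951702*(-1/197372)) + 1729062) = 5522046/((82664/1151937 + 475851/98686) + 1729062) = 5522046/(556308152891/113680054782 + 1729062) = 5522046/(196560419189627375/113680054782) = 5522046*(113680054782/196560419189627375) = 627746491788723972/196560419189627375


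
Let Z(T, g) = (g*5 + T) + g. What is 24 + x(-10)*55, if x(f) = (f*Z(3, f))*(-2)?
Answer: -62676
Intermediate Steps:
Z(T, g) = T + 6*g (Z(T, g) = (5*g + T) + g = (T + 5*g) + g = T + 6*g)
x(f) = -2*f*(3 + 6*f) (x(f) = (f*(3 + 6*f))*(-2) = -2*f*(3 + 6*f))
24 + x(-10)*55 = 24 - 6*(-10)*(1 + 2*(-10))*55 = 24 - 6*(-10)*(1 - 20)*55 = 24 - 6*(-10)*(-19)*55 = 24 - 1140*55 = 24 - 62700 = -62676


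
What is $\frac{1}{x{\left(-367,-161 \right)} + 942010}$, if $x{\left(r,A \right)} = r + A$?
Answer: $\frac{1}{941482} \approx 1.0622 \cdot 10^{-6}$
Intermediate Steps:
$x{\left(r,A \right)} = A + r$
$\frac{1}{x{\left(-367,-161 \right)} + 942010} = \frac{1}{\left(-161 - 367\right) + 942010} = \frac{1}{-528 + 942010} = \frac{1}{941482}$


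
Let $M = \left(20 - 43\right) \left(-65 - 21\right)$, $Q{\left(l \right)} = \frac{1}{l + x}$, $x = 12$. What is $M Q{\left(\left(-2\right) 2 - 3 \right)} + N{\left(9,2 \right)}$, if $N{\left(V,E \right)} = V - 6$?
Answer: $\frac{1993}{5} \approx 398.6$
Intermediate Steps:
$N{\left(V,E \right)} = -6 + V$
$Q{\left(l \right)} = \frac{1}{12 + l}$ ($Q{\left(l \right)} = \frac{1}{l + 12} = \frac{1}{12 + l}$)
$M = 1978$ ($M = \left(-23\right) \left(-86\right) = 1978$)
$M Q{\left(\left(-2\right) 2 - 3 \right)} + N{\left(9,2 \right)} = \frac{1978}{12 - 7} + \left(-6 + 9\right) = \frac{1978}{12 - 7} + 3 = \frac{1978}{5} + 3 = \frac{1993}{5}$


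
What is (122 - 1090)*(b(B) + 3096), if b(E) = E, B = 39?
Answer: -3034680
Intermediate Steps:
(122 - 1090)*(b(B) + 3096) = (122 - 1090)*(39 + 3096) = -968*3135 = -3034680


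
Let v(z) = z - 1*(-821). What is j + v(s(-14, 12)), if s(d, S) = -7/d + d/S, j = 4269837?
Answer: 12811972/3 ≈ 4.2707e+6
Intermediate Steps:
v(z) = 821 + z (v(z) = z + 821 = 821 + z)
j + v(s(-14, 12)) = 4269837 + (821 + (-7/(-14) - 14/12)) = 4269837 + (821 + (-7*(-1/14) - 14*1/12)) = 4269837 + (821 + (½ - 7/6)) = 4269837 + (821 - ⅔) = 4269837 + 2461/3 = 12811972/3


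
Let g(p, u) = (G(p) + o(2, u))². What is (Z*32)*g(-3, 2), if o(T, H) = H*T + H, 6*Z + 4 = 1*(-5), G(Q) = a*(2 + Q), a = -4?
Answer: -4800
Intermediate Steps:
G(Q) = -8 - 4*Q (G(Q) = -4*(2 + Q) = -8 - 4*Q)
Z = -3/2 (Z = -⅔ + (1*(-5))/6 = -⅔ + (⅙)*(-5) = -⅔ - ⅚ = -3/2 ≈ -1.5000)
o(T, H) = H + H*T
g(p, u) = (-8 - 4*p + 3*u)² (g(p, u) = ((-8 - 4*p) + u*(1 + 2))² = ((-8 - 4*p) + u*3)² = ((-8 - 4*p) + 3*u)² = (-8 - 4*p + 3*u)²)
(Z*32)*g(-3, 2) = (-3/2*32)*(-8 - 4*(-3) + 3*2)² = -48*(-8 + 12 + 6)² = -48*10² = -48*100 = -4800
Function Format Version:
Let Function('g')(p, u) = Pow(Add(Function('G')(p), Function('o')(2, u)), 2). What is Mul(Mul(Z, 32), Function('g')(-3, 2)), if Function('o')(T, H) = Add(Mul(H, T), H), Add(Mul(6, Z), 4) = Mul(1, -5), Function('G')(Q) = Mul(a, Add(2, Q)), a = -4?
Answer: -4800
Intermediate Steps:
Function('G')(Q) = Add(-8, Mul(-4, Q)) (Function('G')(Q) = Mul(-4, Add(2, Q)) = Add(-8, Mul(-4, Q)))
Z = Rational(-3, 2) (Z = Add(Rational(-2, 3), Mul(Rational(1, 6), Mul(1, -5))) = Add(Rational(-2, 3), Mul(Rational(1, 6), -5)) = Add(Rational(-2, 3), Rational(-5, 6)) = Rational(-3, 2) ≈ -1.5000)
Function('o')(T, H) = Add(H, Mul(H, T))
Function('g')(p, u) = Pow(Add(-8, Mul(-4, p), Mul(3, u)), 2) (Function('g')(p, u) = Pow(Add(Add(-8, Mul(-4, p)), Mul(u, Add(1, 2))), 2) = Pow(Add(Add(-8, Mul(-4, p)), Mul(u, 3)), 2) = Pow(Add(Add(-8, Mul(-4, p)), Mul(3, u)), 2) = Pow(Add(-8, Mul(-4, p), Mul(3, u)), 2))
Mul(Mul(Z, 32), Function('g')(-3, 2)) = Mul(Mul(Rational(-3, 2), 32), Pow(Add(-8, Mul(-4, -3), Mul(3, 2)), 2)) = Mul(-48, Pow(Add(-8, 12, 6), 2)) = Mul(-48, Pow(10, 2)) = Mul(-48, 100) = -4800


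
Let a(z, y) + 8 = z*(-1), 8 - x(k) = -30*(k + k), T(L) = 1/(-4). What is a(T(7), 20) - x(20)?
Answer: -4863/4 ≈ -1215.8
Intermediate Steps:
T(L) = -1/4 (T(L) = 1*(-1/4) = -1/4)
x(k) = 8 + 60*k (x(k) = 8 - (-30)*(k + k) = 8 - (-30)*2*k = 8 - (-60)*k = 8 + 60*k)
a(z, y) = -8 - z (a(z, y) = -8 + z*(-1) = -8 - z)
a(T(7), 20) - x(20) = (-8 - 1*(-1/4)) - (8 + 60*20) = (-8 + 1/4) - (8 + 1200) = -31/4 - 1*1208 = -31/4 - 1208 = -4863/4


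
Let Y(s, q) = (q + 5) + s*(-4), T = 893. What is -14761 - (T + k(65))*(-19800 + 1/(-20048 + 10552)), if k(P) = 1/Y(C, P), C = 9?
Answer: 5704109785259/322864 ≈ 1.7667e+7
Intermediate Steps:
Y(s, q) = 5 + q - 4*s (Y(s, q) = (5 + q) - 4*s = 5 + q - 4*s)
k(P) = 1/(-31 + P) (k(P) = 1/(5 + P - 4*9) = 1/(5 + P - 36) = 1/(-31 + P))
-14761 - (T + k(65))*(-19800 + 1/(-20048 + 10552)) = -14761 - (893 + 1/(-31 + 65))*(-19800 + 1/(-20048 + 10552)) = -14761 - (893 + 1/34)*(-19800 + 1/(-9496)) = -14761 - (893 + 1/34)*(-19800 - 1/9496) = -14761 - 30363*(-188020801)/(34*9496) = -14761 - 1*(-5708875580763/322864) = -14761 + 5708875580763/322864 = 5704109785259/322864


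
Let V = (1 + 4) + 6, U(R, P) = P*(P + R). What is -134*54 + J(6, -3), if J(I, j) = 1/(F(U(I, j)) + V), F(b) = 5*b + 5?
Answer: -209845/29 ≈ -7236.0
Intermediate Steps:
F(b) = 5 + 5*b
V = 11 (V = 5 + 6 = 11)
J(I, j) = 1/(16 + 5*j*(I + j)) (J(I, j) = 1/((5 + 5*(j*(j + I))) + 11) = 1/((5 + 5*(j*(I + j))) + 11) = 1/((5 + 5*j*(I + j)) + 11) = 1/(16 + 5*j*(I + j)))
-134*54 + J(6, -3) = -134*54 + 1/(16 + 5*(-3)*(6 - 3)) = -7236 + 1/(16 + 5*(-3)*3) = -7236 + 1/(16 - 45) = -7236 + 1/(-29) = -7236 - 1/29 = -209845/29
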